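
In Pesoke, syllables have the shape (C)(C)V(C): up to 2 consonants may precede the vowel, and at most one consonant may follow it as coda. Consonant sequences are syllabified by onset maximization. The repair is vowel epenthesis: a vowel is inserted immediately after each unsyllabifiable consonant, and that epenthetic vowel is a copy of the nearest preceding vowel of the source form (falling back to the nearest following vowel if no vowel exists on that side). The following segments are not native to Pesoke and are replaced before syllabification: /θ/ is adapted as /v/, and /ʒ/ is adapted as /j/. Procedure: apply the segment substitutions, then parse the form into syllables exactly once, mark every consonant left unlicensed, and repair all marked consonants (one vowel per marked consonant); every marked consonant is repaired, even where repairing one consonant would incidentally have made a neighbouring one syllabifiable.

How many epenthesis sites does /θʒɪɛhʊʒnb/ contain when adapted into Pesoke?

2

After substitution the input is /vjɪɛhʊjnb/.
The unsyllabifiable consonants are /n/, /b/; each receives one epenthetic vowel.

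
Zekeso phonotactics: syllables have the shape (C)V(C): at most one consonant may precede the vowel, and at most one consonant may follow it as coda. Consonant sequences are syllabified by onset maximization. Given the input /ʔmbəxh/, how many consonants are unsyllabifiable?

The consonants /ʔ/, /m/, /h/ cannot be parsed into a legal (C)V(C) syllable (at most one coda consonant is licensed; onsets are limited to one consonant).

3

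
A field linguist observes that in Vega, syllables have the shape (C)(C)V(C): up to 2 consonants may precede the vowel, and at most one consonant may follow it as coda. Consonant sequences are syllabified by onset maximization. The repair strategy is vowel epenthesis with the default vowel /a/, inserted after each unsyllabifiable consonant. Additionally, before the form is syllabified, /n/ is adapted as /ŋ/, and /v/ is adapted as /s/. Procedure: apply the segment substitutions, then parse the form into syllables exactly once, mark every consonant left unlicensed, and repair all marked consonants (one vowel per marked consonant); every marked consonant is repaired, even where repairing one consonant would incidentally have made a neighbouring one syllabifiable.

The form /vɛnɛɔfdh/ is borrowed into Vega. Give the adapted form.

Substitution: /v/ → /s/, /n/ → /ŋ/, giving /sɛŋɛɔfdh/.
Under (C)(C)V(C), the unsyllabifiable consonants are /d/, /h/ (at most one coda consonant is licensed; onsets may contain at most 2 consonants).
Epenthesis after each stranded consonant: /d/ → /da/, /h/ → /ha/.

sɛŋɛɔfdaha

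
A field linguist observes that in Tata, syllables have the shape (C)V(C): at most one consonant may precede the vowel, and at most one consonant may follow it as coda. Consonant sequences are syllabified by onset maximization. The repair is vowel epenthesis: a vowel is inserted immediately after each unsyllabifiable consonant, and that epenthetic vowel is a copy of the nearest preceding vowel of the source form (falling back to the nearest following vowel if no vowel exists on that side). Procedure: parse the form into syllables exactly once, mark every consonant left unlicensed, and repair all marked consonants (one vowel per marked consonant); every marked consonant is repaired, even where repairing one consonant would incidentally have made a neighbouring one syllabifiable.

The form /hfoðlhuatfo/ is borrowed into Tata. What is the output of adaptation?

hofoðlohuatfo

The consonants /h/, /l/ cannot be parsed into a legal (C)V(C) syllable (at most one coda consonant is licensed; onsets are limited to one consonant).
Epenthesis after each stranded consonant: /h/ → /ho/, /l/ → /lo/.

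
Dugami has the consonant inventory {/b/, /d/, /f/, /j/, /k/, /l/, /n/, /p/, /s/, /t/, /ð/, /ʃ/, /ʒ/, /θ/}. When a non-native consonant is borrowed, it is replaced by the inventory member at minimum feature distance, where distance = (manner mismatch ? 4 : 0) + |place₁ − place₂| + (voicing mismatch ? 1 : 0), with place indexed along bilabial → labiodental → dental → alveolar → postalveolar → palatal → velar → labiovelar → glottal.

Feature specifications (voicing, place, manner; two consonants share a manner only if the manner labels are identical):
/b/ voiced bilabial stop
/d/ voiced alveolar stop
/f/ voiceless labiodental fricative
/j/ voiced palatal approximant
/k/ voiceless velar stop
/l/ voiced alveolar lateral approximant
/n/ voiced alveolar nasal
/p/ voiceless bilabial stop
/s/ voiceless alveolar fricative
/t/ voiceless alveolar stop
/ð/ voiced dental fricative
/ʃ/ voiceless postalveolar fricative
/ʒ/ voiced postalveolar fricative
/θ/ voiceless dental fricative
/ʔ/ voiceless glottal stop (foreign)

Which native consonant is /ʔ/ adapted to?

/k/ is closest: same manner (stop), place distance 2 (glottal→velar), same voicing; total 2. Next closest is /t/ at distance 5.

k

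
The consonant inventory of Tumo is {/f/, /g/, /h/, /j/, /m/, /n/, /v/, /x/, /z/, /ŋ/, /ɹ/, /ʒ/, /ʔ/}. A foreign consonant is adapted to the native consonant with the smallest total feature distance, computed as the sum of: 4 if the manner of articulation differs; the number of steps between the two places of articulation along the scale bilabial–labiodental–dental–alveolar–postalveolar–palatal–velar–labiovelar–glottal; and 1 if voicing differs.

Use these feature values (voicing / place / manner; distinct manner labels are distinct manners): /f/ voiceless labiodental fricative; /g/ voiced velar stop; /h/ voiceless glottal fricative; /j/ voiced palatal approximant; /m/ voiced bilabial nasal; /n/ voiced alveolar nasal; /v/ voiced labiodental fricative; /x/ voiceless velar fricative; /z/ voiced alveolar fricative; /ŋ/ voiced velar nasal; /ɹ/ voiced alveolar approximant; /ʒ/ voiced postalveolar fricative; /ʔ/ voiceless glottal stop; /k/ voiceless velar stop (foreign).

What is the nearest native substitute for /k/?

g

/g/ is closest: same manner (stop), place distance 0 (velar→velar), voicing differs (+1); total 1. Next closest is /ʔ/ at distance 2.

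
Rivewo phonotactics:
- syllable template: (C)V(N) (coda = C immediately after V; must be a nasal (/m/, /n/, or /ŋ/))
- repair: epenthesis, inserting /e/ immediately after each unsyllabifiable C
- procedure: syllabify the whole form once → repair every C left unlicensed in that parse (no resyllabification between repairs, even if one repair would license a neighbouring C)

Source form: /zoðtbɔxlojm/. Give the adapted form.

zoðetebɔxelojeme

Syllabifying with onset maximization leaves /ð/, /t/, /x/, /j/, /m/ stranded (only a nasal (/m/, /n/, or /ŋ/) is licensed in coda position; onsets are limited to one consonant).
Epenthesis after each stranded consonant: /ð/ → /ðe/, /t/ → /te/, /x/ → /xe/, /j/ → /je/, /m/ → /me/.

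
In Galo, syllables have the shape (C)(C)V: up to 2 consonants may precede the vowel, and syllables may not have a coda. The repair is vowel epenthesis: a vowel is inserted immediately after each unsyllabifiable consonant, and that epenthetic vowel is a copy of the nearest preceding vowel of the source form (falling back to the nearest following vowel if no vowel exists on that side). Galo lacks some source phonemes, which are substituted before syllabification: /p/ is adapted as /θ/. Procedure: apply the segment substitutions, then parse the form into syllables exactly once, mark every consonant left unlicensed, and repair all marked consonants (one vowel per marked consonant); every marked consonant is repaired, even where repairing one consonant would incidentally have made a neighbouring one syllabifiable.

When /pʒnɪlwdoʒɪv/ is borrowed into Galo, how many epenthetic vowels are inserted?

3

After substitution the input is /θʒnɪlwdoʒɪv/.
The unsyllabifiable consonants are /θ/, /l/, /v/; each receives one epenthetic vowel.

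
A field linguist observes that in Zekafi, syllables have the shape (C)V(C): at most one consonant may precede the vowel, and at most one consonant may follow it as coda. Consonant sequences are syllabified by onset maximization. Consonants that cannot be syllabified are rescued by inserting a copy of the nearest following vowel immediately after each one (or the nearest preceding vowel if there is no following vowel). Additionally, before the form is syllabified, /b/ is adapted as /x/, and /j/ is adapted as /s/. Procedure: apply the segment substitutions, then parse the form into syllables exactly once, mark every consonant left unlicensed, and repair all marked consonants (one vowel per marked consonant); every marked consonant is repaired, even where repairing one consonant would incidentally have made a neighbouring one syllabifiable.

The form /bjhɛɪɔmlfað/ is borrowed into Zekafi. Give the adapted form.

xɛsɛhɛɪɔmlafað

Substitution: /b/ → /x/, /j/ → /s/, giving /xshɛɪɔmlfað/.
Under (C)V(C), the unsyllabifiable consonants are /x/, /s/, /l/ (at most one coda consonant is licensed; onsets are limited to one consonant).
Each unlicensed consonant becomes the onset of a new syllable: /x/ → /xɛ/, /s/ → /sɛ/, /l/ → /la/.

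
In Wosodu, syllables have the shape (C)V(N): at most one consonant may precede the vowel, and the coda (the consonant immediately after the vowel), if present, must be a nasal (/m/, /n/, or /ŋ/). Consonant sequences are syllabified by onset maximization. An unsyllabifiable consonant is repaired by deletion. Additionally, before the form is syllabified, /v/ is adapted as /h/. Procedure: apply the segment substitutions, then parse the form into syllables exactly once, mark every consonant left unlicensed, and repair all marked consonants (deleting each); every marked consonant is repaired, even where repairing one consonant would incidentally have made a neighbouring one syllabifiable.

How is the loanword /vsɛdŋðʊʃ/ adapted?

Substitution: /v/ → /h/, giving /hsɛdŋðʊʃ/.
The consonants /h/, /d/, /ŋ/, /ʃ/ cannot be parsed into a legal (C)V(N) syllable (only a nasal (/m/, /n/, or /ŋ/) is licensed in coda position; onsets are limited to one consonant).
Deleting the stranded consonants removes /h/, /d/, /ŋ/, /ʃ/.

sɛðʊ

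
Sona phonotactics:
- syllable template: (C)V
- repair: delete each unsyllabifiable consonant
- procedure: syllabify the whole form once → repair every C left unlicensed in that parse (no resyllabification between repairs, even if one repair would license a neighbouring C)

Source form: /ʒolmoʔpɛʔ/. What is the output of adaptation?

Under (C)V, the unsyllabifiable consonants are /l/, /ʔ/, /ʔ/ (no codas are permitted; onsets are limited to one consonant).
Deleting the stranded consonants removes /l/, /ʔ/, /ʔ/.

ʒomopɛ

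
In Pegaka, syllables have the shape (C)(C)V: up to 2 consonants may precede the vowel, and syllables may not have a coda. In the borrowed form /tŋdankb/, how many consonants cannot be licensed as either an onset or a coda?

4

The consonants /t/, /n/, /k/, /b/ cannot be parsed into a legal (C)(C)V syllable (no codas are permitted; onsets may contain at most 2 consonants).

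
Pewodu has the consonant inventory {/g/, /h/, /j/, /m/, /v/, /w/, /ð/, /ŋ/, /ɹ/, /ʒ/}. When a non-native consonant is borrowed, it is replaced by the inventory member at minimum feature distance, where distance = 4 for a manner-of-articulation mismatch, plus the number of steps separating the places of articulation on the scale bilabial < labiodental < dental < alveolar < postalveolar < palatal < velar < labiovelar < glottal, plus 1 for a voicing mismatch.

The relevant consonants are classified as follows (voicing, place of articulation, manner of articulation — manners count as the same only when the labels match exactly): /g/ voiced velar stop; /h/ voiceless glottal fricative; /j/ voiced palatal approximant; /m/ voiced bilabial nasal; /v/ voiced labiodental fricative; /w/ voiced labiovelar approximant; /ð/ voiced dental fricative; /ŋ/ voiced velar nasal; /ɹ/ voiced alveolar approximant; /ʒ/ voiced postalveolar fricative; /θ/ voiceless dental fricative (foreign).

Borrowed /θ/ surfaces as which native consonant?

/ð/ is closest: same manner (fricative), place distance 0 (dental→dental), voicing differs (+1); total 1. Next closest is /v/ at distance 2.

ð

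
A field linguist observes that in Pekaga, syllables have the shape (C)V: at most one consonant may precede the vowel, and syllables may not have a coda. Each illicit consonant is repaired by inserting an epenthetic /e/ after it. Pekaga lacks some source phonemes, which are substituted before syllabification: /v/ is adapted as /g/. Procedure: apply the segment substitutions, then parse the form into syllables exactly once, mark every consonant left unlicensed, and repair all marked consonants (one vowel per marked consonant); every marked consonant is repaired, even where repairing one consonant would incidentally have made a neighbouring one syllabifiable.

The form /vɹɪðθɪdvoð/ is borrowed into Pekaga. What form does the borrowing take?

Substitution: /v/ → /g/, giving /gɹɪðθɪdgoð/.
The consonants /g/, /ð/, /d/, /ð/ cannot be parsed into a legal (C)V syllable (no codas are permitted; onsets are limited to one consonant).
Each unlicensed consonant becomes the onset of a new syllable: /g/ → /ge/, /ð/ → /ðe/, /d/ → /de/, /ð/ → /ðe/.

geɹɪðeθɪdegoðe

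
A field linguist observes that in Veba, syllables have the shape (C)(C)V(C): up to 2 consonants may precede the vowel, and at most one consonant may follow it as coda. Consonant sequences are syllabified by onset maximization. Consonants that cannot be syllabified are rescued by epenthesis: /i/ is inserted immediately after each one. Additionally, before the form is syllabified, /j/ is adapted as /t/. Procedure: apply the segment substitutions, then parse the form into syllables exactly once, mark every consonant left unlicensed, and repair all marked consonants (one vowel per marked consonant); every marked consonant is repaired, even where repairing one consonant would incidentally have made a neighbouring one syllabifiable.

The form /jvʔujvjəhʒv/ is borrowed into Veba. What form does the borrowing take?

tivʔutvtəhʒivi

Substitution: /j/ → /t/, giving /tvʔutvtəhʒv/.
Syllabifying with onset maximization leaves /t/, /ʒ/, /v/ stranded (at most one coda consonant is licensed; onsets may contain at most 2 consonants).
Each unlicensed consonant becomes the onset of a new syllable: /t/ → /ti/, /ʒ/ → /ʒi/, /v/ → /vi/.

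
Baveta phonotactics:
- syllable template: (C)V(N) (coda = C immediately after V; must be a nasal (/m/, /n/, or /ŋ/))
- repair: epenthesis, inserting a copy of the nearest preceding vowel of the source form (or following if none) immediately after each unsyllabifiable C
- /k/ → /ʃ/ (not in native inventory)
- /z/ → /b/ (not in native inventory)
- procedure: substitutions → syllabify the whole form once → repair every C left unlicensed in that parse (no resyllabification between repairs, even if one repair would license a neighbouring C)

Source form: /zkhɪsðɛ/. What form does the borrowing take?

bɪʃɪhɪsɪðɛ

Substitution: /z/ → /b/, /k/ → /ʃ/, giving /bʃhɪsðɛ/.
The consonants /b/, /ʃ/, /s/ cannot be parsed into a legal (C)V(N) syllable (only a nasal (/m/, /n/, or /ŋ/) is licensed in coda position; onsets are limited to one consonant).
Each unlicensed consonant becomes the onset of a new syllable: /b/ → /bɪ/, /ʃ/ → /ʃɪ/, /s/ → /sɪ/.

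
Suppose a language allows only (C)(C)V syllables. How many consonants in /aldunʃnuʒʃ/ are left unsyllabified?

Syllabifying with onset maximization leaves /n/, /ʒ/, /ʃ/ stranded (no codas are permitted; onsets may contain at most 2 consonants).

3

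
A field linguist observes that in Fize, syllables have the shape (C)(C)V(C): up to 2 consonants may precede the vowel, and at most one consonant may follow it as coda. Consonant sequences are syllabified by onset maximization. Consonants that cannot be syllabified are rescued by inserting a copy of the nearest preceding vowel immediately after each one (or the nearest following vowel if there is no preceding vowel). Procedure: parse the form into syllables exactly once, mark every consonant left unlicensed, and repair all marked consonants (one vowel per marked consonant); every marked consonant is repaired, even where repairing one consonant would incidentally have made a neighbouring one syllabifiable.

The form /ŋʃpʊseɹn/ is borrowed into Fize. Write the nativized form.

Under (C)(C)V(C), the unsyllabifiable consonants are /ŋ/, /n/ (at most one coda consonant is licensed; onsets may contain at most 2 consonants).
Epenthesis after each stranded consonant: /ŋ/ → /ŋʊ/, /n/ → /ne/.

ŋʊʃpʊseɹne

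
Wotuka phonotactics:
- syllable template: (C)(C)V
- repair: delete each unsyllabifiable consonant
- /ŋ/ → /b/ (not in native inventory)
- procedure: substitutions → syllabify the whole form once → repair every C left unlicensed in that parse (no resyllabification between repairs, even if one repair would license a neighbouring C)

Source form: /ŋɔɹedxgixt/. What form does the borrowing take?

Substitution: /ŋ/ → /b/, giving /bɔɹedxgixt/.
The consonants /d/, /x/, /t/ cannot be parsed into a legal (C)(C)V syllable (no codas are permitted; onsets may contain at most 2 consonants).
Each unlicensed consonant is deleted: /d/, /x/, /t/.

bɔɹexgi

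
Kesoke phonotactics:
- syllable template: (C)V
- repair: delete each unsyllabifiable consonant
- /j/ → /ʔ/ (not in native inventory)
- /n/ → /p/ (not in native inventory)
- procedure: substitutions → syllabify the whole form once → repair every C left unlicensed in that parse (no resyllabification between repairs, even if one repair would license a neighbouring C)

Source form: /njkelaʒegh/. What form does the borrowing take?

kelaʒe

Substitution: /n/ → /p/, /j/ → /ʔ/, giving /pʔkelaʒegh/.
The consonants /p/, /ʔ/, /g/, /h/ cannot be parsed into a legal (C)V syllable (no codas are permitted; onsets are limited to one consonant).
Deletion applies to /p/, /ʔ/, /g/, /h/.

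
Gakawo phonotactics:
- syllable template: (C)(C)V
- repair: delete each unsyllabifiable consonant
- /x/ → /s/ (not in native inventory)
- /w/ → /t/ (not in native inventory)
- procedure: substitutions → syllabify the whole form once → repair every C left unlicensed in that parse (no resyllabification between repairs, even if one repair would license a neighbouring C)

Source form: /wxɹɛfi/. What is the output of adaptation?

Substitution: /w/ → /t/, /x/ → /s/, giving /tsɹɛfi/.
Syllabifying with onset maximization leaves /t/ stranded (no codas are permitted; onsets may contain at most 2 consonants).
Deleting the stranded consonants removes /t/.

sɹɛfi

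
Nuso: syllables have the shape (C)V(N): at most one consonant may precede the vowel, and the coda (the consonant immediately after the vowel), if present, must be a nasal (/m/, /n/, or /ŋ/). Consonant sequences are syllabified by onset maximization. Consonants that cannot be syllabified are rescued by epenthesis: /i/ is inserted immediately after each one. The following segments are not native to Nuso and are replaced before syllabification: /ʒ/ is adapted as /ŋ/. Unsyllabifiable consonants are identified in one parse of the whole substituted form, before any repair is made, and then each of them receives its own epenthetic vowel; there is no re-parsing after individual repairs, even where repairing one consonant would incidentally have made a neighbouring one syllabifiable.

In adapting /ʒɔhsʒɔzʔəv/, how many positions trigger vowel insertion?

After substitution the input is /ŋɔhsŋɔzʔəv/.
The unsyllabifiable consonants are /h/, /s/, /z/, /v/; each receives one epenthetic vowel.

4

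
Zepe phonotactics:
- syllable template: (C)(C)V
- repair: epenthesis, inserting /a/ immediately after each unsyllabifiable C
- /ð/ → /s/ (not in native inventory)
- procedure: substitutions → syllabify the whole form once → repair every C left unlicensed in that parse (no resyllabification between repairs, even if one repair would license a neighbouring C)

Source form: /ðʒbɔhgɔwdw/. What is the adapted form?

Substitution: /ð/ → /s/, giving /sʒbɔhgɔwdw/.
The consonants /s/, /w/, /d/, /w/ cannot be parsed into a legal (C)(C)V syllable (no codas are permitted; onsets may contain at most 2 consonants).
Epenthesis after each stranded consonant: /s/ → /sa/, /w/ → /wa/, /d/ → /da/, /w/ → /wa/.

saʒbɔhgɔwadawa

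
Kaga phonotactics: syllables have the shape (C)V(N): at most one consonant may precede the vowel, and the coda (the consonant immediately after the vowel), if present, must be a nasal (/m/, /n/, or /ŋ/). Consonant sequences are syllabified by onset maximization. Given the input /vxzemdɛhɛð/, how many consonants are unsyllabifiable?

Syllabifying with onset maximization leaves /v/, /x/, /ð/ stranded (only a nasal (/m/, /n/, or /ŋ/) is licensed in coda position; onsets are limited to one consonant).

3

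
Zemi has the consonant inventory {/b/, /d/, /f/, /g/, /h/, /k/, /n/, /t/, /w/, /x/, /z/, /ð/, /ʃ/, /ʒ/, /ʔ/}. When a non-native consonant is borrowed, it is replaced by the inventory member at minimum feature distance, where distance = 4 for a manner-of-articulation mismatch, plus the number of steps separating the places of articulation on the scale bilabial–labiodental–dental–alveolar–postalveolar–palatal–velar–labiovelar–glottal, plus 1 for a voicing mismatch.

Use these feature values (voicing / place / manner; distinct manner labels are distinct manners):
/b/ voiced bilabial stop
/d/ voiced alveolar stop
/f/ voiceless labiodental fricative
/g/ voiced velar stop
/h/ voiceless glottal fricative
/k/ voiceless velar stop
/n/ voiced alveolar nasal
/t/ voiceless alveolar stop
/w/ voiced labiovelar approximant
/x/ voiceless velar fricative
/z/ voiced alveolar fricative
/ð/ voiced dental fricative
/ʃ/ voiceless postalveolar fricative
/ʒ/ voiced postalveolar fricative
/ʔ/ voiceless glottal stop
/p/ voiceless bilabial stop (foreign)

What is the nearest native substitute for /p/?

b

/b/ is closest: same manner (stop), place distance 0 (bilabial→bilabial), voicing differs (+1); total 1. Next closest is /t/ at distance 3.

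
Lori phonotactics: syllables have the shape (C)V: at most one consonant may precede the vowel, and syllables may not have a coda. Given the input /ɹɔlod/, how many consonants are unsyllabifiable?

Syllabifying with onset maximization leaves /d/ stranded (no codas are permitted; onsets are limited to one consonant).

1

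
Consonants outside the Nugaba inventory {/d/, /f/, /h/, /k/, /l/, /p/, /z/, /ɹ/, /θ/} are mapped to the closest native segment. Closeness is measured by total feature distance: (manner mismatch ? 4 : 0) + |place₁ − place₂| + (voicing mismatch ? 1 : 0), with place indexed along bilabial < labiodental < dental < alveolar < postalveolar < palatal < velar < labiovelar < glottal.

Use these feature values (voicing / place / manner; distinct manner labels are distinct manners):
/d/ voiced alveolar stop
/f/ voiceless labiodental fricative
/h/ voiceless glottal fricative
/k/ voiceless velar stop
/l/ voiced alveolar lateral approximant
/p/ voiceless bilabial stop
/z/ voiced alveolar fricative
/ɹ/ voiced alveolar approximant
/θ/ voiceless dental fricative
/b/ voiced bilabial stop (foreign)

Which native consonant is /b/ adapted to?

p

/p/ is closest: same manner (stop), place distance 0 (bilabial→bilabial), voicing differs (+1); total 1. Next closest is /d/ at distance 3.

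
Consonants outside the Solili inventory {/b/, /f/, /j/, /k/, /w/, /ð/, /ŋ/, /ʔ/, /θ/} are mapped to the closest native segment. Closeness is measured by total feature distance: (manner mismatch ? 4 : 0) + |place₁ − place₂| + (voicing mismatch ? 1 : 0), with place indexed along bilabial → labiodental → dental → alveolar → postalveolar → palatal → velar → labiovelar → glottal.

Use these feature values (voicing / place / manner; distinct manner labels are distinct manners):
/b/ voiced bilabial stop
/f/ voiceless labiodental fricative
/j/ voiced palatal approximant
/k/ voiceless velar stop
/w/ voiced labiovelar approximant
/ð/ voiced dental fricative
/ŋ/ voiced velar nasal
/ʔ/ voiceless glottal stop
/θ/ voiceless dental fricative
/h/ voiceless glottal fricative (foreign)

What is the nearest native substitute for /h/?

/ʔ/ is closest: manner differs (fricative→stop, +4), place distance 0 (glottal→glottal), same voicing; total 4. Next closest is /k/ at distance 6.

ʔ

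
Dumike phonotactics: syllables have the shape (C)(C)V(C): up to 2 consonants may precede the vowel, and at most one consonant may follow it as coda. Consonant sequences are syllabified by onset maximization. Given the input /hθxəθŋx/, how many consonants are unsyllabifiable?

The consonants /h/, /ŋ/, /x/ cannot be parsed into a legal (C)(C)V(C) syllable (at most one coda consonant is licensed; onsets may contain at most 2 consonants).

3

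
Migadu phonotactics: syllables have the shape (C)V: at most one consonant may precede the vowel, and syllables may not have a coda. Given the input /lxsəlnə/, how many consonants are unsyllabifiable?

3

Syllabifying with onset maximization leaves /l/, /x/, /l/ stranded (no codas are permitted; onsets are limited to one consonant).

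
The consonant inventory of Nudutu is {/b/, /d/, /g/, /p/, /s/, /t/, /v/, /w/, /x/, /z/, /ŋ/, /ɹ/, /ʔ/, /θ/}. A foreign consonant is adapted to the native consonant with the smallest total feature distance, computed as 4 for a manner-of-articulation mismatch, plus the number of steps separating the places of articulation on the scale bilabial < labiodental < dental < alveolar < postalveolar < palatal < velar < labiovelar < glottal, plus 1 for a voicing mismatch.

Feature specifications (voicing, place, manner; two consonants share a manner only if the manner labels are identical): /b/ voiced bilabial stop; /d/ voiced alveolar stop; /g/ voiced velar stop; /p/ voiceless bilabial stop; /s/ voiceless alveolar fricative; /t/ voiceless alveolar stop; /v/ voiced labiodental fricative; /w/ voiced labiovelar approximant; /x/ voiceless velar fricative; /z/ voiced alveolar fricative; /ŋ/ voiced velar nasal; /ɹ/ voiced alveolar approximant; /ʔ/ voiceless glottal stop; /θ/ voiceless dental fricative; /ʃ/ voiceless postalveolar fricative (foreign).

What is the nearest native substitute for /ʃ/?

s

/s/ is closest: same manner (fricative), place distance 1 (postalveolar→alveolar), same voicing; total 1. Next closest is /x/ at distance 2.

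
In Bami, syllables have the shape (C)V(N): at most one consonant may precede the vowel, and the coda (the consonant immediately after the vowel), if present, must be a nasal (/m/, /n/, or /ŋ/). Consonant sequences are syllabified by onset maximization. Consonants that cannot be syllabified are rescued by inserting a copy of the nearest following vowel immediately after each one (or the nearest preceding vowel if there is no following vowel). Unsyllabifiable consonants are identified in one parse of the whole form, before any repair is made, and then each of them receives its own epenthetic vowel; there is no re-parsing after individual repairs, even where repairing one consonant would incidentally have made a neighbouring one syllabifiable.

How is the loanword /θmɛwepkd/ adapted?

θɛmɛwepekede

The consonants /θ/, /p/, /k/, /d/ cannot be parsed into a legal (C)V(N) syllable (only a nasal (/m/, /n/, or /ŋ/) is licensed in coda position; onsets are limited to one consonant).
Each unlicensed consonant becomes the onset of a new syllable: /θ/ → /θɛ/, /p/ → /pe/, /k/ → /ke/, /d/ → /de/.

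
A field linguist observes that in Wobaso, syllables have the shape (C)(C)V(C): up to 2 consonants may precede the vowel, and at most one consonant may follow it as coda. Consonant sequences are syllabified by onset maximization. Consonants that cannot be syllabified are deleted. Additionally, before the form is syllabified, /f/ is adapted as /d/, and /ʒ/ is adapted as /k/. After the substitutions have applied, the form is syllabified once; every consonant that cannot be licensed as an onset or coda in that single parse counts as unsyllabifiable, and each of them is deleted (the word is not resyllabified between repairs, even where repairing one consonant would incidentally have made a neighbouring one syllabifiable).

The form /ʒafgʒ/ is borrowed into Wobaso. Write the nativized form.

kad

Substitution: /ʒ/ → /k/, /f/ → /d/, giving /kadgk/.
Syllabifying with onset maximization leaves /g/, /k/ stranded (at most one coda consonant is licensed; onsets may contain at most 2 consonants).
Each unlicensed consonant is deleted: /g/, /k/.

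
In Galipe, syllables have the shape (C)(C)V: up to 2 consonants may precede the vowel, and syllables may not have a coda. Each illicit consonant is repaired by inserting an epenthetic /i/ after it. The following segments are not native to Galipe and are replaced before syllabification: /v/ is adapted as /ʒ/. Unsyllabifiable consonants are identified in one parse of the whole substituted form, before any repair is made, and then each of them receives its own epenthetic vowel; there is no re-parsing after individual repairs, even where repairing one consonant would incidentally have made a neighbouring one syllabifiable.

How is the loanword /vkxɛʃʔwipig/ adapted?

Substitution: /v/ → /ʒ/, giving /ʒkxɛʃʔwipig/.
The consonants /ʒ/, /ʃ/, /g/ cannot be parsed into a legal (C)(C)V syllable (no codas are permitted; onsets may contain at most 2 consonants).
Each unlicensed consonant becomes the onset of a new syllable: /ʒ/ → /ʒi/, /ʃ/ → /ʃi/, /g/ → /gi/.

ʒikxɛʃiʔwipigi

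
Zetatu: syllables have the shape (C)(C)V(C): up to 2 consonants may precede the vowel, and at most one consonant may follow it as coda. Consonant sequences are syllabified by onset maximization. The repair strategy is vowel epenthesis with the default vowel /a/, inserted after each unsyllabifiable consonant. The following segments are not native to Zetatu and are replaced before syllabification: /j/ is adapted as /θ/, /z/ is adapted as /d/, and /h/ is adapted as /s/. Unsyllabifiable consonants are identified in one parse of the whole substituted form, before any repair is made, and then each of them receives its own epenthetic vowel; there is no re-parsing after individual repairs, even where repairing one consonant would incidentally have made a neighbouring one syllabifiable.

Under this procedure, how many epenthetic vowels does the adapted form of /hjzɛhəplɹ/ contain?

After substitution the input is /sθdɛsəplɹ/.
The unsyllabifiable consonants are /s/, /l/, /ɹ/; each receives one epenthetic vowel.

3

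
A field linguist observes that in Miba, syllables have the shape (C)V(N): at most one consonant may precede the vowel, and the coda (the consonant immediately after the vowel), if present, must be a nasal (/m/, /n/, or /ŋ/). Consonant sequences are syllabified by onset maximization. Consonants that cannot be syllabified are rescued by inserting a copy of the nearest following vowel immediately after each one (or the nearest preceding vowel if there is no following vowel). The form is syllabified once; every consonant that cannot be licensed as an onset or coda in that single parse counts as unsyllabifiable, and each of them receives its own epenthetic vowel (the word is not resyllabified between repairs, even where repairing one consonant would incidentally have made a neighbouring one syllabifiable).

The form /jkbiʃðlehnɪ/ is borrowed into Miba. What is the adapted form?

jikibiʃeðelehɪnɪ

Syllabifying with onset maximization leaves /j/, /k/, /ʃ/, /ð/, /h/ stranded (only a nasal (/m/, /n/, or /ŋ/) is licensed in coda position; onsets are limited to one consonant).
Epenthesis after each stranded consonant: /j/ → /ji/, /k/ → /ki/, /ʃ/ → /ʃe/, /ð/ → /ðe/, /h/ → /hɪ/.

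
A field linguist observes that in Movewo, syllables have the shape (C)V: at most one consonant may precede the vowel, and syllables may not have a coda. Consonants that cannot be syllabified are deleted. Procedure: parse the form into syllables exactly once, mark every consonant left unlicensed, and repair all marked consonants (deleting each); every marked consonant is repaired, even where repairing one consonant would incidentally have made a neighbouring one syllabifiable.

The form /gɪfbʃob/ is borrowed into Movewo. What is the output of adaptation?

Under (C)V, the unsyllabifiable consonants are /f/, /b/, /b/ (no codas are permitted; onsets are limited to one consonant).
Deleting the stranded consonants removes /f/, /b/, /b/.

gɪʃo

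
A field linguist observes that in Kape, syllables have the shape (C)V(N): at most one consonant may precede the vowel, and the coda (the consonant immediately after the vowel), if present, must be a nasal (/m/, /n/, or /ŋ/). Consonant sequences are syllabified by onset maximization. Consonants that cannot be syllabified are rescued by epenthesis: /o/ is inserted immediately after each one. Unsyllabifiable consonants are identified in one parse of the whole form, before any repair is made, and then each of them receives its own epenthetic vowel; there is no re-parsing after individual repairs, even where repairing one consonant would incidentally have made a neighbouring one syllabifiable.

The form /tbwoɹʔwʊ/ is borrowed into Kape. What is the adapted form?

The consonants /t/, /b/, /ɹ/, /ʔ/ cannot be parsed into a legal (C)V(N) syllable (only a nasal (/m/, /n/, or /ŋ/) is licensed in coda position; onsets are limited to one consonant).
Each unlicensed consonant becomes the onset of a new syllable: /t/ → /to/, /b/ → /bo/, /ɹ/ → /ɹo/, /ʔ/ → /ʔo/.

tobowoɹoʔowʊ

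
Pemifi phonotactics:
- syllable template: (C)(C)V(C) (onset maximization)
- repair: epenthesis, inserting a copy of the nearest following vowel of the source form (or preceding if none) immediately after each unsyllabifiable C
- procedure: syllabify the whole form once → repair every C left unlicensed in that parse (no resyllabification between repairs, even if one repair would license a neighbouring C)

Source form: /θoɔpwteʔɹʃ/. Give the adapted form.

The consonants /ɹ/, /ʃ/ cannot be parsed into a legal (C)(C)V(C) syllable (at most one coda consonant is licensed; onsets may contain at most 2 consonants).
Each unlicensed consonant becomes the onset of a new syllable: /ɹ/ → /ɹe/, /ʃ/ → /ʃe/.

θoɔpwteʔɹeʃe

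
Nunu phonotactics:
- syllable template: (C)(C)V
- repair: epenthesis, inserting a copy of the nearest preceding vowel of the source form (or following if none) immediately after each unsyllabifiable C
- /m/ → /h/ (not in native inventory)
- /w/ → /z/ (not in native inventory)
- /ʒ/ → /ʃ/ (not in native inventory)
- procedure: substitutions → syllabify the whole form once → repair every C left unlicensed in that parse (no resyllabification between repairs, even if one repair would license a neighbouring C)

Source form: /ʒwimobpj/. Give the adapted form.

ʃzihobopojo

Substitution: /ʒ/ → /ʃ/, /w/ → /z/, /m/ → /h/, giving /ʃzihobpj/.
The consonants /b/, /p/, /j/ cannot be parsed into a legal (C)(C)V syllable (no codas are permitted; onsets may contain at most 2 consonants).
Each unlicensed consonant becomes the onset of a new syllable: /b/ → /bo/, /p/ → /po/, /j/ → /jo/.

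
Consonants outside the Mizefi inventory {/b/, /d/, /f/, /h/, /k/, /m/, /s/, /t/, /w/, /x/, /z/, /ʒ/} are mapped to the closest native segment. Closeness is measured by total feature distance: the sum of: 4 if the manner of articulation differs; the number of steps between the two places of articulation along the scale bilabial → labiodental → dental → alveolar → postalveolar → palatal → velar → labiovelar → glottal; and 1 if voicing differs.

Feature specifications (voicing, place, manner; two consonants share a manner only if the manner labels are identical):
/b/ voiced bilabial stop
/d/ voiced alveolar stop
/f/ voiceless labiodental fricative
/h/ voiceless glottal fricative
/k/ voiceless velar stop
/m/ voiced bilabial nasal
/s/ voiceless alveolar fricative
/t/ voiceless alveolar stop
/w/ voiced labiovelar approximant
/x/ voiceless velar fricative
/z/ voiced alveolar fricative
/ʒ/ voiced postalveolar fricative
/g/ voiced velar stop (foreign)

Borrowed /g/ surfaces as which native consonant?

/k/ is closest: same manner (stop), place distance 0 (velar→velar), voicing differs (+1); total 1. Next closest is /d/ at distance 3.

k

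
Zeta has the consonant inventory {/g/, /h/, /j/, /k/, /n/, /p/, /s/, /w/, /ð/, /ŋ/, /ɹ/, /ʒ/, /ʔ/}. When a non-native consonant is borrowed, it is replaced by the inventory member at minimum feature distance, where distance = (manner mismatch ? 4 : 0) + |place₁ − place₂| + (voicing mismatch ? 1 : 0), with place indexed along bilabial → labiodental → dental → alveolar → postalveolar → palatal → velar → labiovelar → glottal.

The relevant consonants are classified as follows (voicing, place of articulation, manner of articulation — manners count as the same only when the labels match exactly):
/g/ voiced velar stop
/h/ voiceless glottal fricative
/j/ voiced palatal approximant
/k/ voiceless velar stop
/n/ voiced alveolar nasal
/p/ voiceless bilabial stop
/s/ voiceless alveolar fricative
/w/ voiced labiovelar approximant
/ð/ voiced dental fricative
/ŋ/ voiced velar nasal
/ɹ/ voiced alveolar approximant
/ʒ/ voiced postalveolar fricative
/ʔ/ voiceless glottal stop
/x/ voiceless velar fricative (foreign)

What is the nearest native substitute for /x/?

/h/ is closest: same manner (fricative), place distance 2 (velar→glottal), same voicing; total 2. Next closest is /s/ at distance 3.

h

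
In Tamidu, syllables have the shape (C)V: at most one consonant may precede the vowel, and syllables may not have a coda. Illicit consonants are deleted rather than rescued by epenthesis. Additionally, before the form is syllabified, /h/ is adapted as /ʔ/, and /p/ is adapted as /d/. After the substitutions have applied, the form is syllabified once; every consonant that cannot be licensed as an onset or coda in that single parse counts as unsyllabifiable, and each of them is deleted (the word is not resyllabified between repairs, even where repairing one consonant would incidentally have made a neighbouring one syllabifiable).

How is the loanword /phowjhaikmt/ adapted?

ʔoʔai

Substitution: /p/ → /d/, /h/ → /ʔ/, giving /dʔowjʔaikmt/.
Under (C)V, the unsyllabifiable consonants are /d/, /w/, /j/, /k/, /m/, /t/ (no codas are permitted; onsets are limited to one consonant).
Each unlicensed consonant is deleted: /d/, /w/, /j/, /k/, /m/, /t/.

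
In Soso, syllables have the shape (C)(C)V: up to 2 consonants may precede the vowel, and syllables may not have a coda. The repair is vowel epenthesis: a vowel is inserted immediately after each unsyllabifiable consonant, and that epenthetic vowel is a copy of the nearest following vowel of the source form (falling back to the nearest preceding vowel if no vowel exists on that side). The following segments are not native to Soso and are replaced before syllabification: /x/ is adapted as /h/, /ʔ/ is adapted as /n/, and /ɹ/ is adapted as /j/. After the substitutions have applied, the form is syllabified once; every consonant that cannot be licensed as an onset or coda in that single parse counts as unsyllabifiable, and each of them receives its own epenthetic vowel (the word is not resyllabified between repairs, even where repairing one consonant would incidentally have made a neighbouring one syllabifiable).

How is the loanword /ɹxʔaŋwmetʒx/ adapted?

jahnaŋewmeteʒehe

Substitution: /ɹ/ → /j/, /x/ → /h/, /ʔ/ → /n/, giving /jhnaŋwmetʒh/.
Syllabifying with onset maximization leaves /j/, /ŋ/, /t/, /ʒ/, /h/ stranded (no codas are permitted; onsets may contain at most 2 consonants).
Inserting the epenthetic vowel yields /j/ → /ja/, /ŋ/ → /ŋe/, /t/ → /te/, /ʒ/ → /ʒe/, /h/ → /he/.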